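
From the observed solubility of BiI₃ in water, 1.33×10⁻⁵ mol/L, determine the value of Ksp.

Ksp = 8.45×10⁻¹⁹

BiI₃(s) ⇌ Bi³⁺(aq) + 3 I⁻(aq)
Let s be the molar solubility. Then [Bi³⁺] = s and [I⁻] = 3s.
Ksp = [Bi³⁺][I⁻]^3 = s · (3s)^3 = 27s^4
Ksp = 27 × (1.33×10⁻⁵)^4 = 8.45×10⁻¹⁹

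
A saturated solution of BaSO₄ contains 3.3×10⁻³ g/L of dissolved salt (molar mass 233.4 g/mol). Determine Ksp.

Ksp = 2.0×10⁻¹⁰

Convert to molarity: s = 3.3×10⁻³ / 233.4 = 1.414×10⁻⁵ mol/L
BaSO₄(s) ⇌ Ba²⁺(aq) + SO₄²⁻(aq)
Let s be the molar solubility. Then [Ba²⁺] = s and [SO₄²⁻] = s.
Ksp = [Ba²⁺][SO₄²⁻] = s · s = s^2
Ksp = (1.414×10⁻⁵)^2 = 2.0×10⁻¹⁰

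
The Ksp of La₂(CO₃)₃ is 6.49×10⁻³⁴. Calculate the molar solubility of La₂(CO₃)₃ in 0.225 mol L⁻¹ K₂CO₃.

La₂(CO₃)₃(s) ⇌ 2 La³⁺(aq) + 3 CO₃²⁻(aq)
With CO₃²⁻ already at 0.225 mol L⁻¹ and s small, take [CO₃²⁻] ≈ 0.225 mol L⁻¹ and [La³⁺] = 2s.
Ksp = [La³⁺]^2[CO₃²⁻]^3 = (2s)^2(0.225)^3
(2s)^2 = 6.49×10⁻³⁴ / (0.225)^3 = 5.70×10⁻³²
s = 1.19×10⁻¹⁶ mol L⁻¹

1.19×10⁻¹⁶ M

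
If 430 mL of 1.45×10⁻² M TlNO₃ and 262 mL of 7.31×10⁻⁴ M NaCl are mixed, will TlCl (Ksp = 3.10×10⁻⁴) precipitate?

No

After mixing, V = 430 mL + 262 mL = 692 mL.
[Tl⁺] = (1.45×10⁻²)(430)/692 = 9.01×10⁻³ M
[Cl⁻] = (7.31×10⁻⁴)(262)/692 = 2.77×10⁻⁴ M
Q = [Tl⁺][Cl⁻] = 2.49×10⁻⁶
Q = 2.49×10⁻⁶ < Ksp = 3.10×10⁻⁴, so the solution is unsaturated and no precipitate forms.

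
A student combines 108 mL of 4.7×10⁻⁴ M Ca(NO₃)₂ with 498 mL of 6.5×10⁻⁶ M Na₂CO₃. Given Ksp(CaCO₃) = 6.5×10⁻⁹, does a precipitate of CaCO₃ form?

No

The combined volume is 606 mL.
[Ca²⁺] = (4.7×10⁻⁴)(108)/606 = 8.4×10⁻⁵ M
[CO₃²⁻] = (6.5×10⁻⁶)(498)/606 = 5.3×10⁻⁶ M
Q = [Ca²⁺][CO₃²⁻] = 4.5×10⁻¹⁰
Since Q (4.5×10⁻¹⁰) is less than Ksp (6.5×10⁻⁹), no CaCO₃ precipitates.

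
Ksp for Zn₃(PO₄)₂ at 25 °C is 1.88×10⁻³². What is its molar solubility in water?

Zn₃(PO₄)₂(s) ⇌ 3 Zn²⁺(aq) + 2 PO₄³⁻(aq)
Call the molar solubility s, so that [Zn²⁺] = 3s and [PO₄³⁻] = 2s.
Ksp = [Zn²⁺]^3[PO₄³⁻]^2 = (3s)^3 · (2s)^2 = 108s^5
108s^5 = 1.88×10⁻³²  ⇒  s^5 = 1.74×10⁻³⁴
s = (1.74×10⁻³⁴)^(1/5) = 1.77×10⁻⁷ M

1.77×10⁻⁷ M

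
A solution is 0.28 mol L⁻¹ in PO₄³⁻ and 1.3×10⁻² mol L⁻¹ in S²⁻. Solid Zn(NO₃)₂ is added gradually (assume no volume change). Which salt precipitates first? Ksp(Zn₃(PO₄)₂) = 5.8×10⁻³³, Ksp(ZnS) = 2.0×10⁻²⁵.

The threshold for precipitation is Q = Ksp.
For Zn₃(PO₄)₂: [Zn²⁺] = (Ksp/[PO₄³⁻]^2)^(1/3) = 4.2×10⁻¹¹ mol L⁻¹
For ZnS: [Zn²⁺] = (Ksp/[S²⁻]) = 1.5×10⁻²³ mol L⁻¹
The smaller threshold [Zn²⁺] is reached first, so ZnS precipitates first.

ZnS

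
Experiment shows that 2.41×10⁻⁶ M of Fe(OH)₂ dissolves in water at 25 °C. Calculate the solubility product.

Fe(OH)₂(s) ⇌ Fe²⁺(aq) + 2 OH⁻(aq)
Let s be the molar solubility. Then [Fe²⁺] = s and [OH⁻] = 2s.
Ksp = [Fe²⁺][OH⁻]^2 = s · (2s)^2 = 4s^3
Ksp = 4 × (2.41×10⁻⁶)^3 = 5.60×10⁻¹⁷

Ksp = 5.60×10⁻¹⁷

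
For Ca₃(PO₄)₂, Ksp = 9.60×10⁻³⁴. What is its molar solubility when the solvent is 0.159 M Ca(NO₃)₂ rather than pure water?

2.44×10⁻¹⁶ M

Ca₃(PO₄)₂(s) ⇌ 3 Ca²⁺(aq) + 2 PO₄³⁻(aq)
Let s be the solubility of Ca₃(PO₄)₂ here. The common ion gives [Ca²⁺] ≈ 0.159 M, and [PO₄³⁻] = 2s.
Ksp = [Ca²⁺]^3[PO₄³⁻]^2 = (0.159)^3(2s)^2
(2s)^2 = 9.60×10⁻³⁴ / (0.159)^3 = 2.39×10⁻³¹
s = 2.44×10⁻¹⁶ M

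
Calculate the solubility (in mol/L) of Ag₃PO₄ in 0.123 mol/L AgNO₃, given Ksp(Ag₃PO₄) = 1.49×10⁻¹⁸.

8.01×10⁻¹⁶ M

Ag₃PO₄(s) ⇌ 3 Ag⁺(aq) + PO₄³⁻(aq)
Ag⁺ is already present at 0.123 mol/L. If s mol/L of Ag₃PO₄ dissolves, [PO₄³⁻] = s while [Ag⁺] ≈ 0.123 mol/L.
Ksp = [Ag⁺]^3[PO₄³⁻] = (0.123)^3s
s = 1.49×10⁻¹⁸ / (0.123)^3 = 8.01×10⁻¹⁶
s = 8.01×10⁻¹⁶ mol/L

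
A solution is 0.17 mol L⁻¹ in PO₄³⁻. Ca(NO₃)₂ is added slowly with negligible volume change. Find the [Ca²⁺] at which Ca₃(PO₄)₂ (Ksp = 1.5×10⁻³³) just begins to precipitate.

3.7×10⁻¹¹ M

Precipitation of each salt begins when its ion product equals Ksp.
Ca₃(PO₄)₂(s) ⇌ 3 Ca²⁺(aq) + 2 PO₄³⁻(aq)
Ksp = [Ca²⁺]^3[PO₄³⁻]^2 = [Ca²⁺]^3(0.17)^2
[Ca²⁺]^3 = 1.5×10⁻³³ / (0.17)^2 = 5.2×10⁻³²
[Ca²⁺] = 3.7×10⁻¹¹ mol L⁻¹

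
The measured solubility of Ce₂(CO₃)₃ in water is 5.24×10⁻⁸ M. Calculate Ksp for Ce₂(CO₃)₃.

Ce₂(CO₃)₃(s) ⇌ 2 Ce³⁺(aq) + 3 CO₃²⁻(aq)
Let s be the molar solubility. Then [Ce³⁺] = 2s and [CO₃²⁻] = 3s.
Ksp = [Ce³⁺]^2[CO₃²⁻]^3 = (2s)^2 · (3s)^3 = 108s^5
Ksp = 108 × (5.24×10⁻⁸)^5 = 4.27×10⁻³⁵

Ksp = 4.27×10⁻³⁵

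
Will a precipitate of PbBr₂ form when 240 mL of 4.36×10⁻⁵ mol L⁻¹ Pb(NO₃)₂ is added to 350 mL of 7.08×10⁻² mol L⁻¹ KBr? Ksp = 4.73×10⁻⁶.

No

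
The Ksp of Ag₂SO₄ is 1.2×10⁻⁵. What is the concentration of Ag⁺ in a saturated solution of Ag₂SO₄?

Ag₂SO₄(s) ⇌ 2 Ag⁺(aq) + SO₄²⁻(aq)
With molar solubility s: [Ag⁺] = 2s, [SO₄²⁻] = s.
Ksp = [Ag⁺]^2[SO₄²⁻] = (2s)^2 · s = 4s^3 = 1.2×10⁻⁵
s = 1.4×10⁻² mol L⁻¹
[Ag⁺] = 2s = 2.9×10⁻² mol L⁻¹

2.9×10⁻² M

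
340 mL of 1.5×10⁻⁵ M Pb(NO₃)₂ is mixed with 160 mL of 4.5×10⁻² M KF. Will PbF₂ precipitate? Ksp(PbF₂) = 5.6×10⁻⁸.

No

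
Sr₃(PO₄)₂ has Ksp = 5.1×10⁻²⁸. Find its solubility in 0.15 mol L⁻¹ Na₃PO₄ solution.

Sr₃(PO₄)₂(s) ⇌ 3 Sr²⁺(aq) + 2 PO₄³⁻(aq)
PO₄³⁻ is already present at 0.15 mol L⁻¹. If s mol/L of Sr₃(PO₄)₂ dissolves, [Sr²⁺] = 3s while [PO₄³⁻] ≈ 0.15 mol L⁻¹.
Ksp = [Sr²⁺]^3[PO₄³⁻]^2 = (3s)^3(0.15)^2
(3s)^3 = 5.1×10⁻²⁸ / (0.15)^2 = 2.3×10⁻²⁶
s = 9.4×10⁻¹⁰ mol L⁻¹

9.4×10⁻¹⁰ M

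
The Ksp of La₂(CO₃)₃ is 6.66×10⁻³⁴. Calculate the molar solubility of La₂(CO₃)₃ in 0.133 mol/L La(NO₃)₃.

1.12×10⁻¹¹ M

La₂(CO₃)₃(s) ⇌ 2 La³⁺(aq) + 3 CO₃²⁻(aq)
With La³⁺ already at 0.133 mol/L and s small, take [La³⁺] ≈ 0.133 mol/L and [CO₃²⁻] = 3s.
Ksp = [La³⁺]^2[CO₃²⁻]^3 = (0.133)^2(3s)^3
(3s)^3 = 6.66×10⁻³⁴ / (0.133)^2 = 3.77×10⁻³²
s = 1.12×10⁻¹¹ mol/L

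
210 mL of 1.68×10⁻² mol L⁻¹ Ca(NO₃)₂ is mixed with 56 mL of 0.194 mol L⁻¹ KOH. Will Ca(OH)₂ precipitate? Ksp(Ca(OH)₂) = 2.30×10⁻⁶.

Yes

After mixing, V = 210 mL + 56 mL = 266 mL.
[Ca²⁺] = (1.68×10⁻²)(210)/266 = 1.33×10⁻² mol L⁻¹
[OH⁻] = (0.194)(56)/266 = 4.08×10⁻² mol L⁻¹
Q = [Ca²⁺][OH⁻]^2 = 2.21×10⁻⁵
Because Q > Ksp (2.21×10⁻⁵ vs 2.30×10⁻⁶), a precipitate of Ca(OH)₂ forms.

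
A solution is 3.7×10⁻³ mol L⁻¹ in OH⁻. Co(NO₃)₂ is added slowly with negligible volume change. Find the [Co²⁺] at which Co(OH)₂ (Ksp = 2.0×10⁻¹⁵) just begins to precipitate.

Precipitation of each salt begins when its ion product equals Ksp.
Co(OH)₂(s) ⇌ Co²⁺(aq) + 2 OH⁻(aq)
Ksp = [Co²⁺][OH⁻]^2 = [Co²⁺](3.7×10⁻³)^2
[Co²⁺] = 2.0×10⁻¹⁵ / (3.7×10⁻³)^2 = 1.5×10⁻¹⁰
[Co²⁺] = 1.5×10⁻¹⁰ mol L⁻¹

1.5×10⁻¹⁰ M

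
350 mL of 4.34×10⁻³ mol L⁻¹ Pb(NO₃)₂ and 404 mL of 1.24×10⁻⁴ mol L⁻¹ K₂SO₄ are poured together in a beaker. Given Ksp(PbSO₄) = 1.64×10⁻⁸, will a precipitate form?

Yes

Total volume after mixing = 350 + 404 = 754 mL.
[Pb²⁺] = (4.34×10⁻³)(350)/754 = 2.01×10⁻³ mol L⁻¹
[SO₄²⁻] = (1.24×10⁻⁴)(404)/754 = 6.64×10⁻⁵ mol L⁻¹
Q = [Pb²⁺][SO₄²⁻] = 1.34×10⁻⁷
Because Q > Ksp (1.34×10⁻⁷ vs 1.64×10⁻⁸), a precipitate of PbSO₄ forms.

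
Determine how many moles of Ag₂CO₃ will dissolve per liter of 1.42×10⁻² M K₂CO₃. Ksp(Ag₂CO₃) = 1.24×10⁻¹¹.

1.48×10⁻⁵ M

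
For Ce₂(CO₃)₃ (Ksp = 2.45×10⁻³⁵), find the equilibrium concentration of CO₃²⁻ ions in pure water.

Ce₂(CO₃)₃(s) ⇌ 2 Ce³⁺(aq) + 3 CO₃²⁻(aq)
For each mole of Ce₂(CO₃)₃ that dissolves per liter, [Ce³⁺] = 2s and [CO₃²⁻] = 3s; let s denote this solubility.
Ksp = [Ce³⁺]^2[CO₃²⁻]^3 = (2s)^2 · (3s)^3 = 108s^5 = 2.45×10⁻³⁵
s = 4.69×10⁻⁸ M
[CO₃²⁻] = 3s = 1.41×10⁻⁷ M

1.41×10⁻⁷ M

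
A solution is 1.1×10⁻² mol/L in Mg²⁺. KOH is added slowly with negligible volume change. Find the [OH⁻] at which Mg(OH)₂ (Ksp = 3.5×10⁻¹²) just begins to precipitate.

Precipitation of each salt begins when its ion product equals Ksp.
Mg(OH)₂(s) ⇌ Mg²⁺(aq) + 2 OH⁻(aq)
Ksp = [Mg²⁺][OH⁻]^2 = [OH⁻]^2(1.1×10⁻²)
[OH⁻]^2 = 3.5×10⁻¹² / (1.1×10⁻²) = 3.2×10⁻¹⁰
[OH⁻] = 1.8×10⁻⁵ mol/L

1.8×10⁻⁵ M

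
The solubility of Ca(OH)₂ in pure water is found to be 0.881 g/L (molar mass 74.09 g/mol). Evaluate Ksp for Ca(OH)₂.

Ksp = 6.73×10⁻⁶

Molar solubility s = (0.881 g/L) / (74.09 g/mol) = 1.1891×10⁻² mol/L
Ca(OH)₂(s) ⇌ Ca²⁺(aq) + 2 OH⁻(aq)
Let s be the molar solubility. Then [Ca²⁺] = s and [OH⁻] = 2s.
Ksp = [Ca²⁺][OH⁻]^2 = s · (2s)^2 = 4s^3
Ksp = 4 × (1.1891×10⁻²)^3 = 6.73×10⁻⁶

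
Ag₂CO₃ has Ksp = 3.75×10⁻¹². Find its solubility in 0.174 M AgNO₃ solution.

1.24×10⁻¹⁰ M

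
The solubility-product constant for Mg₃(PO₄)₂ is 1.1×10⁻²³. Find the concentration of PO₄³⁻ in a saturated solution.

Mg₃(PO₄)₂(s) ⇌ 3 Mg²⁺(aq) + 2 PO₄³⁻(aq)
If s mol/L of Mg₃(PO₄)₂ dissolves, [Mg²⁺] = 3s and [PO₄³⁻] = 2s.
Ksp = [Mg²⁺]^3[PO₄³⁻]^2 = (3s)^3 · (2s)^2 = 108s^5 = 1.1×10⁻²³
s = 1.0×10⁻⁵ M
[PO₄³⁻] = 2s = 2.0×10⁻⁵ M

2.0×10⁻⁵ M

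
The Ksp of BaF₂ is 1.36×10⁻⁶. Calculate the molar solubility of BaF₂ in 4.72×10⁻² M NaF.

BaF₂(s) ⇌ Ba²⁺(aq) + 2 F⁻(aq)
Let s be the solubility of BaF₂ here. The common ion gives [F⁻] ≈ 4.72×10⁻² M, and [Ba²⁺] = s.
Ksp = [Ba²⁺][F⁻]^2 = s(4.72×10⁻²)^2
s = 1.36×10⁻⁶ / (4.72×10⁻²)^2 = 6.10×10⁻⁴
s = 6.10×10⁻⁴ M

6.10×10⁻⁴ M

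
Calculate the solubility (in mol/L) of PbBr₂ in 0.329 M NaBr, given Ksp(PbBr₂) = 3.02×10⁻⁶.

2.79×10⁻⁵ M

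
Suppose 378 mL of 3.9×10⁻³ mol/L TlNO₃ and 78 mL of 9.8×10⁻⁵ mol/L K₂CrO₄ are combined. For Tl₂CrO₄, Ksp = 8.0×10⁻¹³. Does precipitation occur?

Total volume after mixing = 378 + 78 = 456 mL.
[Tl⁺] = (3.9×10⁻³)(378)/456 = 3.2×10⁻³ mol/L
[CrO₄²⁻] = (9.8×10⁻⁵)(78)/456 = 1.7×10⁻⁵ mol/L
Q = [Tl⁺]^2[CrO₄²⁻] = 1.8×10⁻¹⁰
Q = 1.8×10⁻¹⁰ > Ksp = 8.0×10⁻¹³, so the solution is supersaturated and Tl₂CrO₄ precipitates.

Yes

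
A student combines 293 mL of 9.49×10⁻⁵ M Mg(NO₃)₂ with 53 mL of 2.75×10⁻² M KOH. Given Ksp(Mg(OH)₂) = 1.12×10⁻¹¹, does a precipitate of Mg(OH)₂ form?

Yes

Total volume after mixing = 293 + 53 = 346 mL.
[Mg²⁺] = (9.49×10⁻⁵)(293)/346 = 8.04×10⁻⁵ M
[OH⁻] = (2.75×10⁻²)(53)/346 = 4.21×10⁻³ M
Q = [Mg²⁺][OH⁻]^2 = 1.43×10⁻⁹
Because Q > Ksp (1.43×10⁻⁹ vs 1.12×10⁻¹¹), a precipitate of Mg(OH)₂ forms.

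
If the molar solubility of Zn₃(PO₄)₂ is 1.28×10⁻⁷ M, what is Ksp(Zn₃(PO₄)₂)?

Zn₃(PO₄)₂(s) ⇌ 3 Zn²⁺(aq) + 2 PO₄³⁻(aq)
With molar solubility s: [Zn²⁺] = 3s, [PO₄³⁻] = 2s.
Ksp = [Zn²⁺]^3[PO₄³⁻]^2 = (3s)^3 · (2s)^2 = 108s^5
Ksp = 108 × (1.28×10⁻⁷)^5 = 3.71×10⁻³³

Ksp = 3.71×10⁻³³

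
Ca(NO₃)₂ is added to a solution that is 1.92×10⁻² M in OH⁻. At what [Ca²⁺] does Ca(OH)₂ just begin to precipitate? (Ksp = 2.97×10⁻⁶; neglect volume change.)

Precipitation begins when Q = Ksp.
Ca(OH)₂(s) ⇌ Ca²⁺(aq) + 2 OH⁻(aq)
Ksp = [Ca²⁺][OH⁻]^2 = [Ca²⁺](1.92×10⁻²)^2
[Ca²⁺] = 2.97×10⁻⁶ / (1.92×10⁻²)^2 = 8.06×10⁻³
[Ca²⁺] = 8.06×10⁻³ M

8.06×10⁻³ M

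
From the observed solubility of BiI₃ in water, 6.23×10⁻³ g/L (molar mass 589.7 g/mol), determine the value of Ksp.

Ksp = 3.36×10⁻¹⁹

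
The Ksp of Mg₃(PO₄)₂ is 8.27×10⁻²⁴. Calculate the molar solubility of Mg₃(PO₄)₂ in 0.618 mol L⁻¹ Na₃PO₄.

Mg₃(PO₄)₂(s) ⇌ 3 Mg²⁺(aq) + 2 PO₄³⁻(aq)
With PO₄³⁻ already at 0.618 mol L⁻¹ and s small, take [PO₄³⁻] ≈ 0.618 mol L⁻¹ and [Mg²⁺] = 3s.
Ksp = [Mg²⁺]^3[PO₄³⁻]^2 = (3s)^3(0.618)^2
(3s)^3 = 8.27×10⁻²⁴ / (0.618)^2 = 2.17×10⁻²³
s = 9.29×10⁻⁹ mol L⁻¹

9.29×10⁻⁹ M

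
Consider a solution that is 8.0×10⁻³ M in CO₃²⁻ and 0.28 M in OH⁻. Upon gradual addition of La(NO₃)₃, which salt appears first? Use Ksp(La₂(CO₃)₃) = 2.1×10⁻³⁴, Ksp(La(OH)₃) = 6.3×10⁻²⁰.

Precipitation of each salt begins when its ion product equals Ksp.
For La₂(CO₃)₃: [La³⁺] = (Ksp/[CO₃²⁻]^3)^(1/2) = 2.0×10⁻¹⁴ M
For La(OH)₃: [La³⁺] = (Ksp/[OH⁻]^3) = 2.9×10⁻¹⁸ M
Since La(OH)₃ needs less La³⁺ to reach saturation, it precipitates first.

La(OH)₃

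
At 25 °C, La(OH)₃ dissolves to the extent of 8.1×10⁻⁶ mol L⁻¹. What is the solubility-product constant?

La(OH)₃(s) ⇌ La³⁺(aq) + 3 OH⁻(aq)
With molar solubility s: [La³⁺] = s, [OH⁻] = 3s.
Ksp = [La³⁺][OH⁻]^3 = s · (3s)^3 = 27s^4
Ksp = 27 × (8.1×10⁻⁶)^4 = 1.2×10⁻¹⁹

Ksp = 1.2×10⁻¹⁹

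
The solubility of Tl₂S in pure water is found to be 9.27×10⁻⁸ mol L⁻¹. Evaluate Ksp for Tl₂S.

Tl₂S(s) ⇌ 2 Tl⁺(aq) + S²⁻(aq)
If s mol/L of Tl₂S dissolves, [Tl⁺] = 2s and [S²⁻] = s.
Ksp = [Tl⁺]^2[S²⁻] = (2s)^2 · s = 4s^3
Ksp = 4 × (9.27×10⁻⁸)^3 = 3.19×10⁻²¹

Ksp = 3.19×10⁻²¹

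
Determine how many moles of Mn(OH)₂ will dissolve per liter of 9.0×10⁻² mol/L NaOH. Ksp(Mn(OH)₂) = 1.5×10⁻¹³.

Mn(OH)₂(s) ⇌ Mn²⁺(aq) + 2 OH⁻(aq)
Let s be the solubility of Mn(OH)₂ here. The common ion gives [OH⁻] ≈ 9.0×10⁻² mol/L, and [Mn²⁺] = s.
Ksp = [Mn²⁺][OH⁻]^2 = s(9.0×10⁻²)^2
s = 1.5×10⁻¹³ / (9.0×10⁻²)^2 = 1.9×10⁻¹¹
s = 1.9×10⁻¹¹ mol/L

1.9×10⁻¹¹ M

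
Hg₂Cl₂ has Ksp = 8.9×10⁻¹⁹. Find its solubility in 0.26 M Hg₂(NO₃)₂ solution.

9.3×10⁻¹⁰ M

Hg₂Cl₂(s) ⇌ Hg₂²⁺(aq) + 2 Cl⁻(aq)
Hg₂²⁺ is already present at 0.26 M. If s mol/L of Hg₂Cl₂ dissolves, [Cl⁻] = 2s while [Hg₂²⁺] ≈ 0.26 M.
Ksp = [Hg₂²⁺][Cl⁻]^2 = (0.26)(2s)^2
(2s)^2 = 8.9×10⁻¹⁹ / (0.26) = 3.4×10⁻¹⁸
s = 9.3×10⁻¹⁰ M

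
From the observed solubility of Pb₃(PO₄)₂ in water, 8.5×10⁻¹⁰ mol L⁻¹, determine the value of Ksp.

Pb₃(PO₄)₂(s) ⇌ 3 Pb²⁺(aq) + 2 PO₄³⁻(aq)
Let s be the molar solubility. Then [Pb²⁺] = 3s and [PO₄³⁻] = 2s.
Ksp = [Pb²⁺]^3[PO₄³⁻]^2 = (3s)^3 · (2s)^2 = 108s^5
Ksp = 108 × (8.5×10⁻¹⁰)^5 = 4.8×10⁻⁴⁴

Ksp = 4.8×10⁻⁴⁴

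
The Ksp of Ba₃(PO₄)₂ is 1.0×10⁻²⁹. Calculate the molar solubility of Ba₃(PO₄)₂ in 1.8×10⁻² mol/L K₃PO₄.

Ba₃(PO₄)₂(s) ⇌ 3 Ba²⁺(aq) + 2 PO₄³⁻(aq)
With PO₄³⁻ already at 1.8×10⁻² mol/L and s small, take [PO₄³⁻] ≈ 1.8×10⁻² mol/L and [Ba²⁺] = 3s.
Ksp = [Ba²⁺]^3[PO₄³⁻]^2 = (3s)^3(1.8×10⁻²)^2
(3s)^3 = 1.0×10⁻²⁹ / (1.8×10⁻²)^2 = 3.1×10⁻²⁶
s = 1.0×10⁻⁹ mol/L

1.0×10⁻⁹ M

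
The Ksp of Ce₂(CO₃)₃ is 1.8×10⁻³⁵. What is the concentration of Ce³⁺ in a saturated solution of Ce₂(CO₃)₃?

8.8×10⁻⁸ M

Ce₂(CO₃)₃(s) ⇌ 2 Ce³⁺(aq) + 3 CO₃²⁻(aq)
If s mol/L of Ce₂(CO₃)₃ dissolves, [Ce³⁺] = 2s and [CO₃²⁻] = 3s.
Ksp = [Ce³⁺]^2[CO₃²⁻]^3 = (2s)^2 · (3s)^3 = 108s^5 = 1.8×10⁻³⁵
s = 4.4×10⁻⁸ mol/L
[Ce³⁺] = 2s = 8.8×10⁻⁸ mol/L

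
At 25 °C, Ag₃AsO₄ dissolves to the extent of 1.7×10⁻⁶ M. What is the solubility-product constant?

Ag₃AsO₄(s) ⇌ 3 Ag⁺(aq) + AsO₄³⁻(aq)
For each mole of Ag₃AsO₄ that dissolves per liter, [Ag⁺] = 3s and [AsO₄³⁻] = s; let s denote this solubility.
Ksp = [Ag⁺]^3[AsO₄³⁻] = (3s)^3 · s = 27s^4
Ksp = 27 × (1.7×10⁻⁶)^4 = 2.3×10⁻²²

Ksp = 2.3×10⁻²²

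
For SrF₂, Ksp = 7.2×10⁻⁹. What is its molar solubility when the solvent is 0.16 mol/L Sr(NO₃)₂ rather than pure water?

1.1×10⁻⁴ M

SrF₂(s) ⇌ Sr²⁺(aq) + 2 F⁻(aq)
Sr²⁺ is already present at 0.16 mol/L. If s mol/L of SrF₂ dissolves, [F⁻] = 2s while [Sr²⁺] ≈ 0.16 mol/L.
Ksp = [Sr²⁺][F⁻]^2 = (0.16)(2s)^2
(2s)^2 = 7.2×10⁻⁹ / (0.16) = 4.5×10⁻⁸
s = 1.1×10⁻⁴ mol/L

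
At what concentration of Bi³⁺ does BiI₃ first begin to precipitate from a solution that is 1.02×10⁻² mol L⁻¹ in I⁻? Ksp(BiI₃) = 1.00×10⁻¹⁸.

A salt starts to precipitate once the ion product Q reaches its Ksp.
BiI₃(s) ⇌ Bi³⁺(aq) + 3 I⁻(aq)
Ksp = [Bi³⁺][I⁻]^3 = [Bi³⁺](1.02×10⁻²)^3
[Bi³⁺] = 1.00×10⁻¹⁸ / (1.02×10⁻²)^3 = 9.42×10⁻¹³
[Bi³⁺] = 9.42×10⁻¹³ mol L⁻¹

9.42×10⁻¹³ M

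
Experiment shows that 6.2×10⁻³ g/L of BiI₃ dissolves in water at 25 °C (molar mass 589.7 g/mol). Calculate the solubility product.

Ksp = 3.3×10⁻¹⁹

s = (6.2×10⁻³ g L⁻¹)/(589.7 g mol⁻¹) = 1.051×10⁻⁵ M
BiI₃(s) ⇌ Bi³⁺(aq) + 3 I⁻(aq)
With molar solubility s: [Bi³⁺] = s, [I⁻] = 3s.
Ksp = [Bi³⁺][I⁻]^3 = s · (3s)^3 = 27s^4
Ksp = 27 × (1.051×10⁻⁵)^4 = 3.3×10⁻¹⁹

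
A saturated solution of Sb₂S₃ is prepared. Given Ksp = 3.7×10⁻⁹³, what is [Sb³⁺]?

Sb₂S₃(s) ⇌ 2 Sb³⁺(aq) + 3 S²⁻(aq)
Let s be the molar solubility. Then [Sb³⁺] = 2s and [S²⁻] = 3s.
Ksp = [Sb³⁺]^2[S²⁻]^3 = (2s)^2 · (3s)^3 = 108s^5 = 3.7×10⁻⁹³
s = 1.3×10⁻¹⁹ M
[Sb³⁺] = 2s = 2.6×10⁻¹⁹ M

2.6×10⁻¹⁹ M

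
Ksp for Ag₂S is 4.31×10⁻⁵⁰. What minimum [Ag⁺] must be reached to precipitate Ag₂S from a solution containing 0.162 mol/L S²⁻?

5.16×10⁻²⁵ M

Precipitation of each salt begins when its ion product equals Ksp.
Ag₂S(s) ⇌ 2 Ag⁺(aq) + S²⁻(aq)
Ksp = [Ag⁺]^2[S²⁻] = [Ag⁺]^2(0.162)
[Ag⁺]^2 = 4.31×10⁻⁵⁰ / (0.162) = 2.66×10⁻⁴⁹
[Ag⁺] = 5.16×10⁻²⁵ mol/L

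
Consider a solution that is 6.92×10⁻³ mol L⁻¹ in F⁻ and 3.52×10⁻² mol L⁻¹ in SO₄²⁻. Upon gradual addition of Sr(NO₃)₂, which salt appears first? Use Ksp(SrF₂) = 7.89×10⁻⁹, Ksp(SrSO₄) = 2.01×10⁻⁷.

Precipitation begins when Q = Ksp.
For SrF₂: [Sr²⁺] = (Ksp/[F⁻]^2) = 1.65×10⁻⁴ mol L⁻¹
For SrSO₄: [Sr²⁺] = (Ksp/[SO₄²⁻]) = 5.71×10⁻⁶ mol L⁻¹
The smaller threshold [Sr²⁺] is reached first, so SrSO₄ precipitates first.

SrSO₄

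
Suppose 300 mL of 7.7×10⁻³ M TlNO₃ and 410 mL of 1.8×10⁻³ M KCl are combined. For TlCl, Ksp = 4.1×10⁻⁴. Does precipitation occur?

Total volume after mixing = 300 + 410 = 710 mL.
[Tl⁺] = (7.7×10⁻³)(300)/710 = 3.3×10⁻³ M
[Cl⁻] = (1.8×10⁻³)(410)/710 = 1.0×10⁻³ M
Q = [Tl⁺][Cl⁻] = 3.4×10⁻⁶
Q < Ksp (3.4×10⁻⁶ vs 4.1×10⁻⁴); the solution remains unsaturated and no precipitate forms.

No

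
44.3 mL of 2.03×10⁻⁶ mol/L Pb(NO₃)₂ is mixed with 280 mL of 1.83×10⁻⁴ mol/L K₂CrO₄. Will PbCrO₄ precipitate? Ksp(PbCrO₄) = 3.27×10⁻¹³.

Yes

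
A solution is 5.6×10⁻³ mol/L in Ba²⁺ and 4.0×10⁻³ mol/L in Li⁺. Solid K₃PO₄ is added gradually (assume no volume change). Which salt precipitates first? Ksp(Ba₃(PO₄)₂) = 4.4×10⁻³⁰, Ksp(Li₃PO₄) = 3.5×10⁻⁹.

Ba₃(PO₄)₂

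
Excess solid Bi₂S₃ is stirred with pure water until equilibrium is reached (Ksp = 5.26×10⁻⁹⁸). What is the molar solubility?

1.37×10⁻²⁰ M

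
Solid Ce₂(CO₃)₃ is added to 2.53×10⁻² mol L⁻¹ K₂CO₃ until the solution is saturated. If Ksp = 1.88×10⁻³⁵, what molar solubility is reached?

5.39×10⁻¹⁶ M

Ce₂(CO₃)₃(s) ⇌ 2 Ce³⁺(aq) + 3 CO₃²⁻(aq)
Let s be the solubility of Ce₂(CO₃)₃ here. The common ion gives [CO₃²⁻] ≈ 2.53×10⁻² mol L⁻¹, and [Ce³⁺] = 2s.
Ksp = [Ce³⁺]^2[CO₃²⁻]^3 = (2s)^2(2.53×10⁻²)^3
(2s)^2 = 1.88×10⁻³⁵ / (2.53×10⁻²)^3 = 1.16×10⁻³⁰
s = 5.39×10⁻¹⁶ mol L⁻¹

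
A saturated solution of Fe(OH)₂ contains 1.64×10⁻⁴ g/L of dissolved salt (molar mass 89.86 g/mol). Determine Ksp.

Ksp = 2.43×10⁻¹⁷

s = (1.64×10⁻⁴ g L⁻¹)/(89.86 g mol⁻¹) = 1.8251×10⁻⁶ M
Fe(OH)₂(s) ⇌ Fe²⁺(aq) + 2 OH⁻(aq)
Let s be the molar solubility. Then [Fe²⁺] = s and [OH⁻] = 2s.
Ksp = [Fe²⁺][OH⁻]^2 = s · (2s)^2 = 4s^3
Ksp = 4 × (1.8251×10⁻⁶)^3 = 2.43×10⁻¹⁷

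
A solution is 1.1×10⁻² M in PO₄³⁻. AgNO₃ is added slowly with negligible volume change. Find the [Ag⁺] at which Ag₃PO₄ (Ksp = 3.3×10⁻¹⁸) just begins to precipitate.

Precipitation of each salt begins when its ion product equals Ksp.
Ag₃PO₄(s) ⇌ 3 Ag⁺(aq) + PO₄³⁻(aq)
Ksp = [Ag⁺]^3[PO₄³⁻] = [Ag⁺]^3(1.1×10⁻²)
[Ag⁺]^3 = 3.3×10⁻¹⁸ / (1.1×10⁻²) = 3.0×10⁻¹⁶
[Ag⁺] = 6.7×10⁻⁶ M

6.7×10⁻⁶ M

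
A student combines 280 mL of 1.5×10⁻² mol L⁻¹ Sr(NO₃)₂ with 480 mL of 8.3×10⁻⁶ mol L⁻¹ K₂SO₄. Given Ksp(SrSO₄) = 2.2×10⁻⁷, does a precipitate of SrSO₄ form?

No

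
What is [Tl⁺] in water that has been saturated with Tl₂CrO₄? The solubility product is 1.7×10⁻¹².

1.5×10⁻⁴ M

Tl₂CrO₄(s) ⇌ 2 Tl⁺(aq) + CrO₄²⁻(aq)
If s mol/L of Tl₂CrO₄ dissolves, [Tl⁺] = 2s and [CrO₄²⁻] = s.
Ksp = [Tl⁺]^2[CrO₄²⁻] = (2s)^2 · s = 4s^3 = 1.7×10⁻¹²
s = 7.5×10⁻⁵ mol L⁻¹
[Tl⁺] = 2s = 1.5×10⁻⁴ mol L⁻¹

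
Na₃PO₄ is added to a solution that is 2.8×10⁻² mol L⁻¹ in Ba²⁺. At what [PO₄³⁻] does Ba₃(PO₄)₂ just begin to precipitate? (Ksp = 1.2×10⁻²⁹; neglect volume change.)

7.4×10⁻¹³ M

Precipitation of each salt begins when its ion product equals Ksp.
Ba₃(PO₄)₂(s) ⇌ 3 Ba²⁺(aq) + 2 PO₄³⁻(aq)
Ksp = [Ba²⁺]^3[PO₄³⁻]^2 = [PO₄³⁻]^2(2.8×10⁻²)^3
[PO₄³⁻]^2 = 1.2×10⁻²⁹ / (2.8×10⁻²)^3 = 5.5×10⁻²⁵
[PO₄³⁻] = 7.4×10⁻¹³ mol L⁻¹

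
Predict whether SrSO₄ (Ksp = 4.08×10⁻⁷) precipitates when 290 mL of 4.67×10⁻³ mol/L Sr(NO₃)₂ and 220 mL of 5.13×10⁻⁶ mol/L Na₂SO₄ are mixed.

Total volume after mixing = 290 + 220 = 510 mL.
[Sr²⁺] = (4.67×10⁻³)(290)/510 = 2.66×10⁻³ mol/L
[SO₄²⁻] = (5.13×10⁻⁶)(220)/510 = 2.21×10⁻⁶ mol/L
Q = [Sr²⁺][SO₄²⁻] = 5.88×10⁻⁹
Since Q (5.88×10⁻⁹) is less than Ksp (4.08×10⁻⁷), no SrSO₄ precipitates.

No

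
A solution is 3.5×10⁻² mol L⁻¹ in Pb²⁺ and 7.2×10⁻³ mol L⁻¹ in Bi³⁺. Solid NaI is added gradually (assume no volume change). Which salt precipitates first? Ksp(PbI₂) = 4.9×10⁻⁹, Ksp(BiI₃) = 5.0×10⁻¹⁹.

A salt starts to precipitate once the ion product Q reaches its Ksp.
For PbI₂: [I⁻] = (Ksp/[Pb²⁺])^(1/2) = 3.7×10⁻⁴ mol L⁻¹
For BiI₃: [I⁻] = (Ksp/[Bi³⁺])^(1/3) = 4.1×10⁻⁶ mol L⁻¹
The smaller threshold [I⁻] is reached first, so BiI₃ precipitates first.

BiI₃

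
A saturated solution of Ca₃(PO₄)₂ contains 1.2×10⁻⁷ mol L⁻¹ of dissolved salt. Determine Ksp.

Ksp = 2.7×10⁻³³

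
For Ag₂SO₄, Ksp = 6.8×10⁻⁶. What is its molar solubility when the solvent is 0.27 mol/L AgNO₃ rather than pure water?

Ag₂SO₄(s) ⇌ 2 Ag⁺(aq) + SO₄²⁻(aq)
The solution already contains Ag⁺ at 0.27 mol/L. Let s be the molar solubility of Ag₂SO₄.
[Ag⁺] ≈ 0.27 mol/L (common ion dominates); [SO₄²⁻] = s.
Ksp = [Ag⁺]^2[SO₄²⁻] = (0.27)^2s
s = 6.8×10⁻⁶ / (0.27)^2 = 9.3×10⁻⁵
s = 9.3×10⁻⁵ mol/L

9.3×10⁻⁵ M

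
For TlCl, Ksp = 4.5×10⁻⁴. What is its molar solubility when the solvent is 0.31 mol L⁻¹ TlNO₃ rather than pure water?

1.5×10⁻³ M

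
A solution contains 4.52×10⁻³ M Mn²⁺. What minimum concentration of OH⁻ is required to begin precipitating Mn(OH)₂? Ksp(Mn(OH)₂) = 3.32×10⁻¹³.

A salt starts to precipitate once the ion product Q reaches its Ksp.
Mn(OH)₂(s) ⇌ Mn²⁺(aq) + 2 OH⁻(aq)
Ksp = [Mn²⁺][OH⁻]^2 = [OH⁻]^2(4.52×10⁻³)
[OH⁻]^2 = 3.32×10⁻¹³ / (4.52×10⁻³) = 7.35×10⁻¹¹
[OH⁻] = 8.57×10⁻⁶ M

8.57×10⁻⁶ M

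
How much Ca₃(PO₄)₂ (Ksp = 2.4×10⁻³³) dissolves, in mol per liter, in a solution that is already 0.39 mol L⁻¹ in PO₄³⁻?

Ca₃(PO₄)₂(s) ⇌ 3 Ca²⁺(aq) + 2 PO₄³⁻(aq)
The solution already contains PO₄³⁻ at 0.39 mol L⁻¹. Let s be the molar solubility of Ca₃(PO₄)₂.
[PO₄³⁻] ≈ 0.39 mol L⁻¹ (common ion dominates); [Ca²⁺] = 3s.
Ksp = [Ca²⁺]^3[PO₄³⁻]^2 = (3s)^3(0.39)^2
(3s)^3 = 2.4×10⁻³³ / (0.39)^2 = 1.6×10⁻³²
s = 8.4×10⁻¹² mol L⁻¹

8.4×10⁻¹² M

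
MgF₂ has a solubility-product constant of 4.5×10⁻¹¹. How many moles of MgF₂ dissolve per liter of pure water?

MgF₂(s) ⇌ Mg²⁺(aq) + 2 F⁻(aq)
Call the molar solubility s, so that [Mg²⁺] = s and [F⁻] = 2s.
Ksp = [Mg²⁺][F⁻]^2 = s · (2s)^2 = 4s^3
4s^3 = 4.5×10⁻¹¹  ⇒  s^3 = 1.1×10⁻¹¹
Taking the 3rd root, s = 2.2×10⁻⁴ M.

2.2×10⁻⁴ M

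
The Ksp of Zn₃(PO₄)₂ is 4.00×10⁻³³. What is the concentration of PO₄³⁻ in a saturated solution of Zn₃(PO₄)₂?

2.60×10⁻⁷ M

Zn₃(PO₄)₂(s) ⇌ 3 Zn²⁺(aq) + 2 PO₄³⁻(aq)
Call the molar solubility s, so that [Zn²⁺] = 3s and [PO₄³⁻] = 2s.
Ksp = [Zn²⁺]^3[PO₄³⁻]^2 = (3s)^3 · (2s)^2 = 108s^5 = 4.00×10⁻³³
s = 1.30×10⁻⁷ mol/L
[PO₄³⁻] = 2s = 2.60×10⁻⁷ mol/L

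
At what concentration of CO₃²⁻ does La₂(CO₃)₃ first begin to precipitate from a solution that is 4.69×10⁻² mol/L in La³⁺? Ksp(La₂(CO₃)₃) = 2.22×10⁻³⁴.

4.66×10⁻¹¹ M

A salt starts to precipitate once the ion product Q reaches its Ksp.
La₂(CO₃)₃(s) ⇌ 2 La³⁺(aq) + 3 CO₃²⁻(aq)
Ksp = [La³⁺]^2[CO₃²⁻]^3 = [CO₃²⁻]^3(4.69×10⁻²)^2
[CO₃²⁻]^3 = 2.22×10⁻³⁴ / (4.69×10⁻²)^2 = 1.01×10⁻³¹
[CO₃²⁻] = 4.66×10⁻¹¹ mol/L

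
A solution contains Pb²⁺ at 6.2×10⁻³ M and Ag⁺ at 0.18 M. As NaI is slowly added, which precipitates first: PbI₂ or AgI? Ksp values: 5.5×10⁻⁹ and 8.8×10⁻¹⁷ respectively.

Precipitation begins when Q = Ksp.
For PbI₂: [I⁻] = (Ksp/[Pb²⁺])^(1/2) = 9.4×10⁻⁴ M
For AgI: [I⁻] = (Ksp/[Ag⁺]) = 4.9×10⁻¹⁶ M
The smaller threshold [I⁻] is reached first, so AgI precipitates first.

AgI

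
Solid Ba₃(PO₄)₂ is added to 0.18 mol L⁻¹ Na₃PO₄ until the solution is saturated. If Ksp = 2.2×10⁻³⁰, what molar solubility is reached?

Ba₃(PO₄)₂(s) ⇌ 3 Ba²⁺(aq) + 2 PO₄³⁻(aq)
PO₄³⁻ is already present at 0.18 mol L⁻¹. If s mol/L of Ba₃(PO₄)₂ dissolves, [Ba²⁺] = 3s while [PO₄³⁻] ≈ 0.18 mol L⁻¹.
Ksp = [Ba²⁺]^3[PO₄³⁻]^2 = (3s)^3(0.18)^2
(3s)^3 = 2.2×10⁻³⁰ / (0.18)^2 = 6.8×10⁻²⁹
s = 1.4×10⁻¹⁰ mol L⁻¹

1.4×10⁻¹⁰ M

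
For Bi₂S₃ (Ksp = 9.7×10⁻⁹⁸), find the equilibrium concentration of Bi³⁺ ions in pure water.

3.1×10⁻²⁰ M

Bi₂S₃(s) ⇌ 2 Bi³⁺(aq) + 3 S²⁻(aq)
If s mol/L of Bi₂S₃ dissolves, [Bi³⁺] = 2s and [S²⁻] = 3s.
Ksp = [Bi³⁺]^2[S²⁻]^3 = (2s)^2 · (3s)^3 = 108s^5 = 9.7×10⁻⁹⁸
s = 1.6×10⁻²⁰ M
[Bi³⁺] = 2s = 3.1×10⁻²⁰ M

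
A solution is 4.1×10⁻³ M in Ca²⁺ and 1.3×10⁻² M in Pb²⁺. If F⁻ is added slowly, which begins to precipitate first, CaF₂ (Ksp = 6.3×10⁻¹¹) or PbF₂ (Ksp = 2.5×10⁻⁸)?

Precipitation of each salt begins when its ion product equals Ksp.
For CaF₂: [F⁻] = (Ksp/[Ca²⁺])^(1/2) = 1.2×10⁻⁴ M
For PbF₂: [F⁻] = (Ksp/[Pb²⁺])^(1/2) = 1.4×10⁻³ M
The smaller threshold [F⁻] is reached first, so CaF₂ precipitates first.

CaF₂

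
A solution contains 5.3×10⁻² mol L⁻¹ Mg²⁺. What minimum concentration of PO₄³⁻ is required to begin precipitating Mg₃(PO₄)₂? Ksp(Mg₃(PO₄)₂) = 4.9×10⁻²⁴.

1.8×10⁻¹⁰ M

Precipitation of each salt begins when its ion product equals Ksp.
Mg₃(PO₄)₂(s) ⇌ 3 Mg²⁺(aq) + 2 PO₄³⁻(aq)
Ksp = [Mg²⁺]^3[PO₄³⁻]^2 = [PO₄³⁻]^2(5.3×10⁻²)^3
[PO₄³⁻]^2 = 4.9×10⁻²⁴ / (5.3×10⁻²)^3 = 3.3×10⁻²⁰
[PO₄³⁻] = 1.8×10⁻¹⁰ mol L⁻¹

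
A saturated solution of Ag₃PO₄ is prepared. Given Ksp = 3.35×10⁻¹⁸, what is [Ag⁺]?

5.63×10⁻⁵ M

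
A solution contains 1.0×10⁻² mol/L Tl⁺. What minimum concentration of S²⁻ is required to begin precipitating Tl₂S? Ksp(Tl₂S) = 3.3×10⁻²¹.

3.3×10⁻¹⁷ M

A salt starts to precipitate once the ion product Q reaches its Ksp.
Tl₂S(s) ⇌ 2 Tl⁺(aq) + S²⁻(aq)
Ksp = [Tl⁺]^2[S²⁻] = [S²⁻](1.0×10⁻²)^2
[S²⁻] = 3.3×10⁻²¹ / (1.0×10⁻²)^2 = 3.3×10⁻¹⁷
[S²⁻] = 3.3×10⁻¹⁷ mol/L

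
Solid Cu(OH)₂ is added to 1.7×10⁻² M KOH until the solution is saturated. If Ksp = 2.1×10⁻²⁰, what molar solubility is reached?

Cu(OH)₂(s) ⇌ Cu²⁺(aq) + 2 OH⁻(aq)
Let s be the solubility of Cu(OH)₂ here. The common ion gives [OH⁻] ≈ 1.7×10⁻² M, and [Cu²⁺] = s.
Ksp = [Cu²⁺][OH⁻]^2 = s(1.7×10⁻²)^2
s = 2.1×10⁻²⁰ / (1.7×10⁻²)^2 = 7.3×10⁻¹⁷
s = 7.3×10⁻¹⁷ M

7.3×10⁻¹⁷ M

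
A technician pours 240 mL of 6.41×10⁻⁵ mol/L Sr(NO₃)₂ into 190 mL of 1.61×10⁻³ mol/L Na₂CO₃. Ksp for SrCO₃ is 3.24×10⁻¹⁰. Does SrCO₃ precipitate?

Yes

The combined volume is 430 mL.
[Sr²⁺] = (6.41×10⁻⁵)(240)/430 = 3.58×10⁻⁵ mol/L
[CO₃²⁻] = (1.61×10⁻³)(190)/430 = 7.11×10⁻⁴ mol/L
Q = [Sr²⁺][CO₃²⁻] = 2.55×10⁻⁸
Q = 2.55×10⁻⁸ > Ksp = 3.24×10⁻¹⁰, so the solution is supersaturated and SrCO₃ precipitates.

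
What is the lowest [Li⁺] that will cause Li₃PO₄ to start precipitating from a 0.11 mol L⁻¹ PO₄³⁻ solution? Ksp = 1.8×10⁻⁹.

A salt starts to precipitate once the ion product Q reaches its Ksp.
Li₃PO₄(s) ⇌ 3 Li⁺(aq) + PO₄³⁻(aq)
Ksp = [Li⁺]^3[PO₄³⁻] = [Li⁺]^3(0.11)
[Li⁺]^3 = 1.8×10⁻⁹ / (0.11) = 1.6×10⁻⁸
[Li⁺] = 2.5×10⁻³ mol L⁻¹

2.5×10⁻³ M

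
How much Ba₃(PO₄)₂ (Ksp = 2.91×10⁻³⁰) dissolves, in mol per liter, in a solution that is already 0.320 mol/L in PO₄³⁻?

1.02×10⁻¹⁰ M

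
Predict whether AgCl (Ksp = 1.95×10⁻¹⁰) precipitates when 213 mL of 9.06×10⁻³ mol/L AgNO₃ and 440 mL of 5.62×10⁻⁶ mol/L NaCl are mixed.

Yes

After mixing, V = 213 mL + 440 mL = 653 mL.
[Ag⁺] = (9.06×10⁻³)(213)/653 = 2.96×10⁻³ mol/L
[Cl⁻] = (5.62×10⁻⁶)(440)/653 = 3.79×10⁻⁶ mol/L
Q = [Ag⁺][Cl⁻] = 1.12×10⁻⁸
Because Q > Ksp (1.12×10⁻⁸ vs 1.95×10⁻¹⁰), a precipitate of AgCl forms.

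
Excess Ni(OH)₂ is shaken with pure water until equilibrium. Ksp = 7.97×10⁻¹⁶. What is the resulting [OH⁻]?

1.17×10⁻⁵ M

Ni(OH)₂(s) ⇌ Ni²⁺(aq) + 2 OH⁻(aq)
If s mol/L of Ni(OH)₂ dissolves, [Ni²⁺] = s and [OH⁻] = 2s.
Ksp = [Ni²⁺][OH⁻]^2 = s · (2s)^2 = 4s^3 = 7.97×10⁻¹⁶
s = 5.84×10⁻⁶ mol L⁻¹
[OH⁻] = 2s = 1.17×10⁻⁵ mol L⁻¹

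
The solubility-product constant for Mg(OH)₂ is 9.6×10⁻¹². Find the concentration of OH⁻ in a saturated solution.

2.7×10⁻⁴ M

Mg(OH)₂(s) ⇌ Mg²⁺(aq) + 2 OH⁻(aq)
Call the molar solubility s, so that [Mg²⁺] = s and [OH⁻] = 2s.
Ksp = [Mg²⁺][OH⁻]^2 = s · (2s)^2 = 4s^3 = 9.6×10⁻¹²
s = 1.3×10⁻⁴ mol/L
[OH⁻] = 2s = 2.7×10⁻⁴ mol/L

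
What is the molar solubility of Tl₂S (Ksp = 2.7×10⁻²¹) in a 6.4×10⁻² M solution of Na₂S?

1.0×10⁻¹⁰ M

Tl₂S(s) ⇌ 2 Tl⁺(aq) + S²⁻(aq)
S²⁻ is already present at 6.4×10⁻² M. If s mol/L of Tl₂S dissolves, [Tl⁺] = 2s while [S²⁻] ≈ 6.4×10⁻² M.
Ksp = [Tl⁺]^2[S²⁻] = (2s)^2(6.4×10⁻²)
(2s)^2 = 2.7×10⁻²¹ / (6.4×10⁻²) = 4.2×10⁻²⁰
s = 1.0×10⁻¹⁰ M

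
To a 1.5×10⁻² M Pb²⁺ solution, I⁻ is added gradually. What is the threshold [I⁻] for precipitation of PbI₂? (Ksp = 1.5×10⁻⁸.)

1.0×10⁻³ M

Precipitation of each salt begins when its ion product equals Ksp.
PbI₂(s) ⇌ Pb²⁺(aq) + 2 I⁻(aq)
Ksp = [Pb²⁺][I⁻]^2 = [I⁻]^2(1.5×10⁻²)
[I⁻]^2 = 1.5×10⁻⁸ / (1.5×10⁻²) = 1.0×10⁻⁶
[I⁻] = 1.0×10⁻³ M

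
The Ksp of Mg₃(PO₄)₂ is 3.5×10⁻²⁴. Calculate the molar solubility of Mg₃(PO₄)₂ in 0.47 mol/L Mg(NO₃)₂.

Mg₃(PO₄)₂(s) ⇌ 3 Mg²⁺(aq) + 2 PO₄³⁻(aq)
Let s be the solubility of Mg₃(PO₄)₂ here. The common ion gives [Mg²⁺] ≈ 0.47 mol/L, and [PO₄³⁻] = 2s.
Ksp = [Mg²⁺]^3[PO₄³⁻]^2 = (0.47)^3(2s)^2
(2s)^2 = 3.5×10⁻²⁴ / (0.47)^3 = 3.4×10⁻²³
s = 2.9×10⁻¹² mol/L

2.9×10⁻¹² M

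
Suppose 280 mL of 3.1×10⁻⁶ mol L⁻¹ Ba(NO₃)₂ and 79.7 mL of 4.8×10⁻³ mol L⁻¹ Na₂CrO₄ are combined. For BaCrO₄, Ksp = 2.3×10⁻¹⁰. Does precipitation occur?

Yes

After mixing, V = 280 mL + 79.7 mL = 359.7 mL.
[Ba²⁺] = (3.1×10⁻⁶)(280)/359.7 = 2.4×10⁻⁶ mol L⁻¹
[CrO₄²⁻] = (4.8×10⁻³)(79.7)/359.7 = 1.1×10⁻³ mol L⁻¹
Q = [Ba²⁺][CrO₄²⁻] = 2.6×10⁻⁹
Because Q > Ksp (2.6×10⁻⁹ vs 2.3×10⁻¹⁰), a precipitate of BaCrO₄ forms.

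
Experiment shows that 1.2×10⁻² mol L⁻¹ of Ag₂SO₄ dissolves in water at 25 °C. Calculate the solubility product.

Ksp = 6.9×10⁻⁶

Ag₂SO₄(s) ⇌ 2 Ag⁺(aq) + SO₄²⁻(aq)
Call the molar solubility s, so that [Ag⁺] = 2s and [SO₄²⁻] = s.
Ksp = [Ag⁺]^2[SO₄²⁻] = (2s)^2 · s = 4s^3
Ksp = 4 × (1.2×10⁻²)^3 = 6.9×10⁻⁶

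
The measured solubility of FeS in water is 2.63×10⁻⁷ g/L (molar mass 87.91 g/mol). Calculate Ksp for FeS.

s = (2.63×10⁻⁷ g L⁻¹)/(87.91 g mol⁻¹) = 2.9917×10⁻⁹ M
FeS(s) ⇌ Fe²⁺(aq) + S²⁻(aq)
Call the molar solubility s, so that [Fe²⁺] = s and [S²⁻] = s.
Ksp = [Fe²⁺][S²⁻] = s · s = s^2
Ksp = (2.9917×10⁻⁹)^2 = 8.95×10⁻¹⁸

Ksp = 8.95×10⁻¹⁸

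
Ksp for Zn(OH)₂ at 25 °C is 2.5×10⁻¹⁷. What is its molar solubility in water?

Zn(OH)₂(s) ⇌ Zn²⁺(aq) + 2 OH⁻(aq)
If s mol/L of Zn(OH)₂ dissolves, [Zn²⁺] = s and [OH⁻] = 2s.
Ksp = [Zn²⁺][OH⁻]^2 = s · (2s)^2 = 4s^3
4s^3 = 2.5×10⁻¹⁷  ⇒  s^3 = 6.3×10⁻¹⁸
s = (6.3×10⁻¹⁸)^(1/3) = 1.8×10⁻⁶ M

1.8×10⁻⁶ M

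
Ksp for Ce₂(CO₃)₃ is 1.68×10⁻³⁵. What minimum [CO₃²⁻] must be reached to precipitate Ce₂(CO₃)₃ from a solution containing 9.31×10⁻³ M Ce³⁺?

5.79×10⁻¹¹ M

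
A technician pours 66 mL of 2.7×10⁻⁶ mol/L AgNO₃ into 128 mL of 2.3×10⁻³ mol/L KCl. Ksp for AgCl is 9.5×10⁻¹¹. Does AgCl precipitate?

Yes

After mixing, V = 66 mL + 128 mL = 194 mL.
[Ag⁺] = (2.7×10⁻⁶)(66)/194 = 9.2×10⁻⁷ mol/L
[Cl⁻] = (2.3×10⁻³)(128)/194 = 1.5×10⁻³ mol/L
Q = [Ag⁺][Cl⁻] = 1.4×10⁻⁹
Because Q > Ksp (1.4×10⁻⁹ vs 9.5×10⁻¹¹), a precipitate of AgCl forms.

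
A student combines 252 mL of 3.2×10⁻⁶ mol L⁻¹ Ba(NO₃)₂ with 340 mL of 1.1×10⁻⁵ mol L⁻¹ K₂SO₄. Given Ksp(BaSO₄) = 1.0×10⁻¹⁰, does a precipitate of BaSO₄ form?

No

The combined volume is 592 mL.
[Ba²⁺] = (3.2×10⁻⁶)(252)/592 = 1.4×10⁻⁶ mol L⁻¹
[SO₄²⁻] = (1.1×10⁻⁵)(340)/592 = 6.3×10⁻⁶ mol L⁻¹
Q = [Ba²⁺][SO₄²⁻] = 8.6×10⁻¹²
Since Q (8.6×10⁻¹²) is less than Ksp (1.0×10⁻¹⁰), no BaSO₄ precipitates.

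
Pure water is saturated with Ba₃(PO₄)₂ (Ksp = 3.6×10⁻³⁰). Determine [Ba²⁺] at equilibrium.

Ba₃(PO₄)₂(s) ⇌ 3 Ba²⁺(aq) + 2 PO₄³⁻(aq)
With molar solubility s: [Ba²⁺] = 3s, [PO₄³⁻] = 2s.
Ksp = [Ba²⁺]^3[PO₄³⁻]^2 = (3s)^3 · (2s)^2 = 108s^5 = 3.6×10⁻³⁰
s = 5.1×10⁻⁷ mol/L
[Ba²⁺] = 3s = 1.5×10⁻⁶ mol/L

1.5×10⁻⁶ M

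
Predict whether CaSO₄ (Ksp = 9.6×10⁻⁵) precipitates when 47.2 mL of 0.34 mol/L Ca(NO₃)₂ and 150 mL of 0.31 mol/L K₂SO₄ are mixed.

Total volume after mixing = 47.2 + 150 = 197.2 mL.
[Ca²⁺] = (0.34)(47.2)/197.2 = 8.1×10⁻² mol/L
[SO₄²⁻] = (0.31)(150)/197.2 = 0.24 mol/L
Q = [Ca²⁺][SO₄²⁻] = 1.9×10⁻²
Since Q (1.9×10⁻²) exceeds Ksp (9.6×10⁻⁵), CaSO₄ will precipitate.

Yes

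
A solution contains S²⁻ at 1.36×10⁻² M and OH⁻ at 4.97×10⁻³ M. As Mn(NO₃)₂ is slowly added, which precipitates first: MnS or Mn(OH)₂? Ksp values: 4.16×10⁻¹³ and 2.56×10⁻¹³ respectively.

MnS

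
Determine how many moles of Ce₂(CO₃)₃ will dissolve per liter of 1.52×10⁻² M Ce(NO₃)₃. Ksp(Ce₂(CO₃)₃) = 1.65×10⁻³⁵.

Ce₂(CO₃)₃(s) ⇌ 2 Ce³⁺(aq) + 3 CO₃²⁻(aq)
With Ce³⁺ already at 1.52×10⁻² M and s small, take [Ce³⁺] ≈ 1.52×10⁻² M and [CO₃²⁻] = 3s.
Ksp = [Ce³⁺]^2[CO₃²⁻]^3 = (1.52×10⁻²)^2(3s)^3
(3s)^3 = 1.65×10⁻³⁵ / (1.52×10⁻²)^2 = 7.14×10⁻³²
s = 1.38×10⁻¹¹ M

1.38×10⁻¹¹ M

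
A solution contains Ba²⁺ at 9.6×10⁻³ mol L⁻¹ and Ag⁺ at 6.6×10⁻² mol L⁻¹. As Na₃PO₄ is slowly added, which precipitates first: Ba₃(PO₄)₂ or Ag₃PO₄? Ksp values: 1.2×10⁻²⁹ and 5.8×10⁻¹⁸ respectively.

Ag₃PO₄

Precipitation of each salt begins when its ion product equals Ksp.
For Ba₃(PO₄)₂: [PO₄³⁻] = (Ksp/[Ba²⁺]^3)^(1/2) = 3.7×10⁻¹² mol L⁻¹
For Ag₃PO₄: [PO₄³⁻] = (Ksp/[Ag⁺]^3) = 2.0×10⁻¹⁴ mol L⁻¹
Since Ag₃PO₄ needs less PO₄³⁻ to reach saturation, it precipitates first.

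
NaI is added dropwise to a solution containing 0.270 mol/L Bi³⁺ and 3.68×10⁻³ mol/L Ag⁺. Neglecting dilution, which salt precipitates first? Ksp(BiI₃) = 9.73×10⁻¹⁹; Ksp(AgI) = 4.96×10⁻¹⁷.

AgI

The threshold for precipitation is Q = Ksp.
For BiI₃: [I⁻] = (Ksp/[Bi³⁺])^(1/3) = 1.53×10⁻⁶ mol/L
For AgI: [I⁻] = (Ksp/[Ag⁺]) = 1.35×10⁻¹⁴ mol/L
The smaller threshold [I⁻] is reached first, so AgI precipitates first.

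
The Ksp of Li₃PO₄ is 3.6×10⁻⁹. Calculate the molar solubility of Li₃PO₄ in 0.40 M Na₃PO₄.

Li₃PO₄(s) ⇌ 3 Li⁺(aq) + PO₄³⁻(aq)
PO₄³⁻ is already present at 0.40 M. If s mol/L of Li₃PO₄ dissolves, [Li⁺] = 3s while [PO₄³⁻] ≈ 0.40 M.
Ksp = [Li⁺]^3[PO₄³⁻] = (3s)^3(0.40)
(3s)^3 = 3.6×10⁻⁹ / (0.40) = 9.0×10⁻⁹
s = 6.9×10⁻⁴ M

6.9×10⁻⁴ M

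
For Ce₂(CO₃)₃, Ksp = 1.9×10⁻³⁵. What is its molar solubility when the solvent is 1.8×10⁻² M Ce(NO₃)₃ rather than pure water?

Ce₂(CO₃)₃(s) ⇌ 2 Ce³⁺(aq) + 3 CO₃²⁻(aq)
With Ce³⁺ already at 1.8×10⁻² M and s small, take [Ce³⁺] ≈ 1.8×10⁻² M and [CO₃²⁻] = 3s.
Ksp = [Ce³⁺]^2[CO₃²⁻]^3 = (1.8×10⁻²)^2(3s)^3
(3s)^3 = 1.9×10⁻³⁵ / (1.8×10⁻²)^2 = 5.9×10⁻³²
s = 1.3×10⁻¹¹ M

1.3×10⁻¹¹ M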